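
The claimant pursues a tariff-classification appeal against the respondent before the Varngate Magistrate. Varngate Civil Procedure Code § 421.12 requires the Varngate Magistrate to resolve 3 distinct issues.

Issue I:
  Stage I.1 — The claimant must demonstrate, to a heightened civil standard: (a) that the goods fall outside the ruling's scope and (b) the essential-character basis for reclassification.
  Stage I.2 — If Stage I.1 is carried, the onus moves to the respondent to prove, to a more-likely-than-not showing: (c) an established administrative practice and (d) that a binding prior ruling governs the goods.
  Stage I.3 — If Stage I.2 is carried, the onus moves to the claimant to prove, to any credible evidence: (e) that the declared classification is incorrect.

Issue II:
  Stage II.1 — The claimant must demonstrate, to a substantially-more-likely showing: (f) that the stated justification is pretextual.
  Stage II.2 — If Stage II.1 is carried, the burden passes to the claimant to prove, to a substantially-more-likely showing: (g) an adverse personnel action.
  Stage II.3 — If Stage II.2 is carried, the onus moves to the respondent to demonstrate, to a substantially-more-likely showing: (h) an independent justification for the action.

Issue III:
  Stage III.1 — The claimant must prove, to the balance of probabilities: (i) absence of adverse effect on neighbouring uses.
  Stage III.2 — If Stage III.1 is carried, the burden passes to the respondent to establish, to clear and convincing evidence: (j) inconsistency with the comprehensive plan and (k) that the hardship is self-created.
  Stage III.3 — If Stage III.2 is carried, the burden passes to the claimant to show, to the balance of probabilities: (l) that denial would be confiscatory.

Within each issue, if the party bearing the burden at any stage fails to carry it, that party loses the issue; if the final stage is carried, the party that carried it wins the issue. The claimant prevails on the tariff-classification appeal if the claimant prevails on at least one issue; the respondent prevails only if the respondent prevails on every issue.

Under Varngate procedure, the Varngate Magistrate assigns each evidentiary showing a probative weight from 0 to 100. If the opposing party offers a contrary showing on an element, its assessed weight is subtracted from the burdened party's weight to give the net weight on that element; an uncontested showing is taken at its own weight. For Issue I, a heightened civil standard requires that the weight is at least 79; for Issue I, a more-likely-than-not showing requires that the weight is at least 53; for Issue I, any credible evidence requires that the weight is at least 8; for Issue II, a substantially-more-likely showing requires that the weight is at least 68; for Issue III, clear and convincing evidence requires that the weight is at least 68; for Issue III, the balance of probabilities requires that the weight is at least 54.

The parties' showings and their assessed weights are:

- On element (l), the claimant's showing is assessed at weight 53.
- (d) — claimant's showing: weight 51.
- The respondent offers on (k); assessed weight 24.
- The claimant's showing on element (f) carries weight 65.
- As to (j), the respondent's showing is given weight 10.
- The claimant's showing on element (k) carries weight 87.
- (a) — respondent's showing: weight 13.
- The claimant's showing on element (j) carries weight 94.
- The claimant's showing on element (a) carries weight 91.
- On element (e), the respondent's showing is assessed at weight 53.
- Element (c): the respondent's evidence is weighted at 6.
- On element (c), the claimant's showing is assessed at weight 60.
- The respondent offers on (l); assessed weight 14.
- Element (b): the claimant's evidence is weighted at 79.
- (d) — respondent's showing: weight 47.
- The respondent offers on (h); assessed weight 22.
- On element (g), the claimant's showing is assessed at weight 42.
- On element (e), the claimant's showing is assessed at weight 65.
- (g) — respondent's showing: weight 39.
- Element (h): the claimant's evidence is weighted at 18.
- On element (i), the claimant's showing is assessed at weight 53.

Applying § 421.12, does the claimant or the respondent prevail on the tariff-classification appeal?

— Issue I —
Stage I.1 (claimant, a heightened civil standard, weight is at least 79): (a) net 91−13=78 < 79 — fails; (b) 79 ≥ 79 — meets.
  Stage I.1 not carried; the claimant fails its burden.
The respondent prevails on this issue.
— Issue II —
At Stage II.1 the claimant must meet a substantially-more-likely showing (weight is at least 68): on (f) the weight is 65, < 68, so (f) does not meet the standard.
  Stage II.1 not carried; the claimant fails its burden.
The analysis ends at Stage II.1; the respondent prevails on this issue.
— Issue III —
At Stage III.1 the claimant must meet the balance of probabilities (weight is at least 54): on (i) the weight is 53, < 54, so (i) does not meet the standard.
  Not every element is met, so the claimant fails to carry Stage III.1.
The analysis ends at Stage III.1; the respondent prevails on this issue.
Per-issue: Issue I → respondent; Issue II → respondent; Issue III → respondent. The claimant must prevail on at least one issue; overall, the respondent prevails.

respondent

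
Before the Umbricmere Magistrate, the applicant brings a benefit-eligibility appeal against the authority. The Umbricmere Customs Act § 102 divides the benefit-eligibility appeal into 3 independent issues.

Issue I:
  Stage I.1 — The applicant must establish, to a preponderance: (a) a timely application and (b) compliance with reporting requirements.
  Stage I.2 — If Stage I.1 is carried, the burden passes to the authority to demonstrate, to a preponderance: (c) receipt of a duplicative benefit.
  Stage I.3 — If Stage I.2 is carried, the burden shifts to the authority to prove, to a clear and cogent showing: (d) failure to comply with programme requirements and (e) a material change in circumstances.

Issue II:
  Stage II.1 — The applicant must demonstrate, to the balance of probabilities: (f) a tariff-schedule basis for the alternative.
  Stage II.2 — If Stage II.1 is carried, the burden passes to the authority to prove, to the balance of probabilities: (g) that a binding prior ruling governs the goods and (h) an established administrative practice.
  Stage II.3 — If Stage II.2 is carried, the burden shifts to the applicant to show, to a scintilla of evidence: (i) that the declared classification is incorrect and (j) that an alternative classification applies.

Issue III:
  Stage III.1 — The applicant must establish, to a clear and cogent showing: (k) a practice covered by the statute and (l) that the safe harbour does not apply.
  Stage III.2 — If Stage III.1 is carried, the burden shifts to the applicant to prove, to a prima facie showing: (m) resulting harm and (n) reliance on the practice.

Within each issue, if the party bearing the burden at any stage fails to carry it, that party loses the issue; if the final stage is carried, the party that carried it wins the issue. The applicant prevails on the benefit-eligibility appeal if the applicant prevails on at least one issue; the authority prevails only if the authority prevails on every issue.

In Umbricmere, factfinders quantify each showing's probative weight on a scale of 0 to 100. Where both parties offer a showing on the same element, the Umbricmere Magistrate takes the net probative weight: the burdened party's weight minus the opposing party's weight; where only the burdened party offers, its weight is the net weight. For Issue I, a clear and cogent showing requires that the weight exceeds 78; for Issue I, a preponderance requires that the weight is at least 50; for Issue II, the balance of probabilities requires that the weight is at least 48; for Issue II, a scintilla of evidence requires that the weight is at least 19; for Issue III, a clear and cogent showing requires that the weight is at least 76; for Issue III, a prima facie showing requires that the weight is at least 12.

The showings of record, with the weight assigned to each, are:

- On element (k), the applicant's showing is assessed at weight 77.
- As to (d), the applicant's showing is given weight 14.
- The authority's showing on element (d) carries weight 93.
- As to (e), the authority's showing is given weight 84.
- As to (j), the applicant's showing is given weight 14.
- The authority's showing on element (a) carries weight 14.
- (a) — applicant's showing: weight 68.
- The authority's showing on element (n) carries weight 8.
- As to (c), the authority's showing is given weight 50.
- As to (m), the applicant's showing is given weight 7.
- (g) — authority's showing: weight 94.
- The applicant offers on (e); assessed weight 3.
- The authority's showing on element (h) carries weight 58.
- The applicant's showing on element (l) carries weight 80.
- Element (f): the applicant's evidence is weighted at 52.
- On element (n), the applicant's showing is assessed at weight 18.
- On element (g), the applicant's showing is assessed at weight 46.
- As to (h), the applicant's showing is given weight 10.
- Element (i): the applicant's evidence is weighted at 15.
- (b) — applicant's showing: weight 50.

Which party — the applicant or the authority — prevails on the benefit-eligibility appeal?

— Issue I —
Stage I.1 (applicant, a preponderance, weight is at least 50): (a) net 68−14=54 ≥ 50 — meets; (b) 50 ≥ 50 — meets.
  All elements met. The burden passes to the authority.
Stage I.2 (authority, a preponderance, weight is at least 50): (c) 50 ≥ 50 — meets.
  All elements met. The authority retains the burden for Stage I.3.
Stage I.3 (authority, a clear and cogent showing, weight exceeds 78): (d) net 93−14=79 > 78 — meets; (e) net 84−3=81 > 78 — meets.
  The authority carries the last stage.
All stages carried — the authority prevails on this issue.
— Issue II —
Stage II.1 (applicant, the balance of probabilities, weight is at least 48): (f) 52 ≥ 48 — meets.
  Stage II.1 is satisfied; the onus moves to the authority.
Stage II.2 (authority, the balance of probabilities, weight is at least 48): (g) net 94−46=48 ≥ 48 — meets; (h) net 58−10=48 ≥ 48 — meets.
  Stage II.2 carried; the burden shifts to the applicant.
Stage II.3 (applicant, a scintilla of evidence, weight is at least 19): (i) 15 < 19 — fails; (j) 14 < 19 — fails.
  Not every element is met, so the applicant fails to carry Stage II.3.
So the authority prevails on this issue.
— Issue III —
At Stage III.1 the applicant must meet a clear and cogent showing (weight is at least 76): on (k) the weight is 77, ≥ 76, so (k) meets the standard; on (l) the weight is 80, ≥ 76, so (l) meets the standard.
  Stage III.1 carried; the burden remains with the applicant.
At Stage III.2 the applicant must meet a prima facie showing (weight is at least 12): on (m) the weight is 7, < 12, so (m) does not meet the standard; on (n) the weight is 18 less the opposing 8 gives net 10, which does not reach 12, so (n) does not meet the standard.
  Stage III.2 not carried; the applicant fails its burden.
The analysis ends at Stage III.2; the authority prevails on this issue.
Per-issue: Issue I → authority; Issue II → authority; Issue III → authority. The applicant must prevail on at least one issue; overall, the authority prevails.

authority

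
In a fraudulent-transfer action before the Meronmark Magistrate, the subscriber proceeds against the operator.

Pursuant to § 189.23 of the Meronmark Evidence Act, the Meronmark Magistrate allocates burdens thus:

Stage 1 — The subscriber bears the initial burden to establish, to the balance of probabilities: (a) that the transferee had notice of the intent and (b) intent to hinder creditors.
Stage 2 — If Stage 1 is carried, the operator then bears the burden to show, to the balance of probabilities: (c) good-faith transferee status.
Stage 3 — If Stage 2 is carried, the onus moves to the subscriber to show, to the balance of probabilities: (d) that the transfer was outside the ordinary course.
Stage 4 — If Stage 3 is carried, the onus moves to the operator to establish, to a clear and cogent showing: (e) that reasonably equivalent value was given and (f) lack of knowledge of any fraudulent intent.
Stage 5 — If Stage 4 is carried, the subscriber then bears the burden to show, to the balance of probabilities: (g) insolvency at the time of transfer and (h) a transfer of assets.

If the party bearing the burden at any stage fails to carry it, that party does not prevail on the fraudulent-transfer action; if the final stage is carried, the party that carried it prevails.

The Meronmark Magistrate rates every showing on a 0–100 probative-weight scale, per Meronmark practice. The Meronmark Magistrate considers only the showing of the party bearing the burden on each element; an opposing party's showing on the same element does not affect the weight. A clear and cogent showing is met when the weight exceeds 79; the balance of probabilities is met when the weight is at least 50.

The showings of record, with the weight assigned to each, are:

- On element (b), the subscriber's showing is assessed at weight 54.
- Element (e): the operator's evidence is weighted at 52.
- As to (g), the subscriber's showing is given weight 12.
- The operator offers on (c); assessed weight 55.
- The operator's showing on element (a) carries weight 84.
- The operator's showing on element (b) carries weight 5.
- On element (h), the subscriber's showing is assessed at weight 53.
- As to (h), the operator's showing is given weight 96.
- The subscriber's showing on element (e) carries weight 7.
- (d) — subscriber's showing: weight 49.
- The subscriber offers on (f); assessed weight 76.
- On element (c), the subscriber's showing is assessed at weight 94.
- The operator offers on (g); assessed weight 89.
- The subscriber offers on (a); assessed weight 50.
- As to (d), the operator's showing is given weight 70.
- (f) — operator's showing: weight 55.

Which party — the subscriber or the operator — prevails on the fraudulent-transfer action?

Stage 1 (subscriber, the balance of probabilities, weight is at least 50): (a) 50 (operator's 84 disregarded) ≥ 50 — meets; (b) 54 (operator's 5 disregarded) ≥ 50 — meets.
  All elements met. The burden passes to the operator.
Stage 2 (operator, the balance of probabilities, weight is at least 50): (c) 55 (subscriber's 94 disregarded) ≥ 50 — meets.
  Stage 2 is satisfied; the onus moves to the subscriber.
Stage 3 (subscriber, the balance of probabilities, weight is at least 50): (d) 49 (operator's 70 disregarded) < 50 — fails.
  Stage 3 not carried; the subscriber fails its burden.
So the operator prevails.

operator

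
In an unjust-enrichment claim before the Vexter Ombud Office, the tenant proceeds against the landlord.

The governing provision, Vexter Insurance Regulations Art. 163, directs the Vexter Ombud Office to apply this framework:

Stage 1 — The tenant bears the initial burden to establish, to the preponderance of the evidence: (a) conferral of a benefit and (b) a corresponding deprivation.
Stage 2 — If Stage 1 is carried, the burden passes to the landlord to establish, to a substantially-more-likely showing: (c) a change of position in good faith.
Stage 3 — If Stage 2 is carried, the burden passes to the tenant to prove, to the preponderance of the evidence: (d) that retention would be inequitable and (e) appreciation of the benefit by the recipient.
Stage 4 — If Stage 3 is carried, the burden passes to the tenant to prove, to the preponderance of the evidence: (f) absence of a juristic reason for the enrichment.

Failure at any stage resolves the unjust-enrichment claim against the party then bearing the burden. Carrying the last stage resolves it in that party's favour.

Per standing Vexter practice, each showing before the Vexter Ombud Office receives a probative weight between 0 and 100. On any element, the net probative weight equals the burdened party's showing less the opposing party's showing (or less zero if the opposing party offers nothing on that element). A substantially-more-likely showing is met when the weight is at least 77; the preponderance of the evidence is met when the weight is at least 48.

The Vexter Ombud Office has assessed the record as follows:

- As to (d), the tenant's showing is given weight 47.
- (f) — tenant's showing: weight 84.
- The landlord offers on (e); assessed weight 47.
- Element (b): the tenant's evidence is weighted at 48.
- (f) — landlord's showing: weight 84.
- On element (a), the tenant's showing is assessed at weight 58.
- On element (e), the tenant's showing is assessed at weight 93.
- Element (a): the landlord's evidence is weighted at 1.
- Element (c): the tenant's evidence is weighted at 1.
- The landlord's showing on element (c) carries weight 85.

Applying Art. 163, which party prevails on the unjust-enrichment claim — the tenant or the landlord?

Stage 1 — burden on tenant; standard: the preponderance of the evidence (weight is at least 48).
    (a): 58 − 1 = 57 ≥ 48 [met]
    (b): 48 ≥ 48 [met]
  Stage 1 is satisfied; the onus moves to the landlord.
Stage 2 — burden on landlord; standard: a substantially-more-likely showing (weight is at least 77).
    (c): 85 − 1 = 84 ≥ 77 [met]
  Stage 2 is satisfied; the onus moves to the tenant.
Stage 3 — burden on tenant; standard: the preponderance of the evidence (weight is at least 48).
    (d): 47 < 48 [not met]
    (e): 93 − 47 = 46 < 48 [not met]
  The tenant does not carry Stage 3.
So the landlord prevails.

landlord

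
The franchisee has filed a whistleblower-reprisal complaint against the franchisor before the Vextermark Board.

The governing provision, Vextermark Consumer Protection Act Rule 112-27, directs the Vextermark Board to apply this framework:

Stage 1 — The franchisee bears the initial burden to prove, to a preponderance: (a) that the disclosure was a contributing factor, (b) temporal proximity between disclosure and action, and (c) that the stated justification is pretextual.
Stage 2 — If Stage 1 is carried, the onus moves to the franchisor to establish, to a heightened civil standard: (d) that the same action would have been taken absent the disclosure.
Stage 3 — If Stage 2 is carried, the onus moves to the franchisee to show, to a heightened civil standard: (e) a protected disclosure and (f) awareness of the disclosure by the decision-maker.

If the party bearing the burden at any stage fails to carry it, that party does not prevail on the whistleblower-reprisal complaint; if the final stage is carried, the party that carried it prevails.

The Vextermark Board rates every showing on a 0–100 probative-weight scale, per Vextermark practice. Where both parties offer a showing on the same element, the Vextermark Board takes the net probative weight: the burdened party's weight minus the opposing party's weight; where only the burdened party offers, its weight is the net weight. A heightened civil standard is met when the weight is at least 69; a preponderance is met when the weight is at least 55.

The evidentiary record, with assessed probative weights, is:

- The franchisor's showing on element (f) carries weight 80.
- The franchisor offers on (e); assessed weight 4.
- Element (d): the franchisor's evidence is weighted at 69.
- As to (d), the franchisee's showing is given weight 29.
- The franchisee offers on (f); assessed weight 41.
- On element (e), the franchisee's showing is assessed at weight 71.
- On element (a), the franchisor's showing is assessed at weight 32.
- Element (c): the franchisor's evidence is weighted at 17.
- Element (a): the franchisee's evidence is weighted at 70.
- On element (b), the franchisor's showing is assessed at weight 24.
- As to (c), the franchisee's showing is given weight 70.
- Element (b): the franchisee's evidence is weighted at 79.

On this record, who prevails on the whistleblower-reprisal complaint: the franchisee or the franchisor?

franchisor

Stage 1 — burden on franchisee; standard: a preponderance (weight is at least 55).
    (a): 70 − 32 = 38 < 55 [not met]
    (b): 79 − 24 = 55 ≥ 55 [met]
    (c): 70 − 17 = 53 < 55 [not met]
  Stage 1 not carried; the franchisee fails its burden.
So the franchisor prevails.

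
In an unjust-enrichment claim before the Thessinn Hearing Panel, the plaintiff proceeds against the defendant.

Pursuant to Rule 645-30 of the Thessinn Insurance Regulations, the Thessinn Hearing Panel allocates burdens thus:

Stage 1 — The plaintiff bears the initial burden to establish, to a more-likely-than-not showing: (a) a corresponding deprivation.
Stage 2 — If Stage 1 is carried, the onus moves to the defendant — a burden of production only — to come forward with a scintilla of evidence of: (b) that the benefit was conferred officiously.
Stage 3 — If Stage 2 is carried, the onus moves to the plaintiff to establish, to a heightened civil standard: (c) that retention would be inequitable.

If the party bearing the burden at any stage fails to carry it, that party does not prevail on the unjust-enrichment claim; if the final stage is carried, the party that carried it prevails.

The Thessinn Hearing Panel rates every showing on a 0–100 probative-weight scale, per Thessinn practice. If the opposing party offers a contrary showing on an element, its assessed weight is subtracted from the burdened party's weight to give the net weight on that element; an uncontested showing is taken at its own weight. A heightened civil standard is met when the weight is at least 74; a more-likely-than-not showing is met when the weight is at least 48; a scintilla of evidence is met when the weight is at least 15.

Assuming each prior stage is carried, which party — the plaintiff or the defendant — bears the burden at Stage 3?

plaintiff

Stage 3's rule assigns the burden to the plaintiff (to a heightened civil standard).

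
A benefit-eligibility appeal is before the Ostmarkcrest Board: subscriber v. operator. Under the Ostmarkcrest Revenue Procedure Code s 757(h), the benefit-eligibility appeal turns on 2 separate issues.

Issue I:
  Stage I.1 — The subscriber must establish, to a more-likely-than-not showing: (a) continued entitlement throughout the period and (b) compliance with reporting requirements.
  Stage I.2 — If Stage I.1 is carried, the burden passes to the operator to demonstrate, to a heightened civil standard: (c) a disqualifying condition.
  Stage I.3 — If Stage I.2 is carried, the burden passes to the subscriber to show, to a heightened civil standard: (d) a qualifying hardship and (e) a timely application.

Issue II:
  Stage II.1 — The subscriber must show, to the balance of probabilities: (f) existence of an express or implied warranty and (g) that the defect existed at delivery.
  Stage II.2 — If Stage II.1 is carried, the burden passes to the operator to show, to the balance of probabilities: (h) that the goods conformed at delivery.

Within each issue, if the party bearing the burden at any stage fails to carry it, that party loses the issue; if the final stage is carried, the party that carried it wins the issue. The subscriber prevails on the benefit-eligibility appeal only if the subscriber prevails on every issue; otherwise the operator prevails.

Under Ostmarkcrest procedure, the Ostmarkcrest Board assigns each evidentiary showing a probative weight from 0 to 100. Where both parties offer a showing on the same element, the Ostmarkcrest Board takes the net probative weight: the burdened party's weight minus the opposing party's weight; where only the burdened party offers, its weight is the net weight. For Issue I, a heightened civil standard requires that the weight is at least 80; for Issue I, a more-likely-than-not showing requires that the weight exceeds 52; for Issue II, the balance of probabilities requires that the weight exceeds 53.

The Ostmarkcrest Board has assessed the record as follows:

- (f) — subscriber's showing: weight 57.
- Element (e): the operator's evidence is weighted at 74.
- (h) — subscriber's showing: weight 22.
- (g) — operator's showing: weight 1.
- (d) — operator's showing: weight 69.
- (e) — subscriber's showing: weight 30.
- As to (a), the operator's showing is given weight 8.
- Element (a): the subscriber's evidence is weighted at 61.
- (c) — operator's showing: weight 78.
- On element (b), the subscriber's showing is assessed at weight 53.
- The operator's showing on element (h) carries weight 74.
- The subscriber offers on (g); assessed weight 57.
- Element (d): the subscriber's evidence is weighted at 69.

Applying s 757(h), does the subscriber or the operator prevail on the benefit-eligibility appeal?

subscriber

— Issue I —
At Stage I.1 the subscriber must meet a more-likely-than-not showing (weight exceeds 52): on (a) the weight is 61 less the opposing 8 gives net 53, which does exceed 52, so (a) meets the standard; on (b) the weight is 53, > 52, so (b) meets the standard.
  Stage I.1 carried; the burden shifts to the operator.
At Stage I.2 the operator must meet a heightened civil standard (weight is at least 80): on (c) the weight is 78, which does not reach 80, so (c) does not meet the standard.
  Not every element is met, so the operator fails to carry Stage I.2.
The analysis ends at Stage I.2; the subscriber prevails on this issue.
— Issue II —
Stage II.1 (subscriber, the balance of probabilities, weight exceeds 53): (f) 57 > 53 — meets; (g) net 57−1=56 > 53 — meets.
  The subscriber carries Stage II.1; the operator now bears the burden.
Stage II.2 (operator, the balance of probabilities, weight exceeds 53): (h) net 74−22=52 ≤ 53 — fails.
  The operator does not carry Stage II.2.
The analysis ends at Stage II.2; the subscriber prevails on this issue.
Per-issue: Issue I → subscriber; Issue II → subscriber. The subscriber must prevail on every issue; overall, the subscriber prevails.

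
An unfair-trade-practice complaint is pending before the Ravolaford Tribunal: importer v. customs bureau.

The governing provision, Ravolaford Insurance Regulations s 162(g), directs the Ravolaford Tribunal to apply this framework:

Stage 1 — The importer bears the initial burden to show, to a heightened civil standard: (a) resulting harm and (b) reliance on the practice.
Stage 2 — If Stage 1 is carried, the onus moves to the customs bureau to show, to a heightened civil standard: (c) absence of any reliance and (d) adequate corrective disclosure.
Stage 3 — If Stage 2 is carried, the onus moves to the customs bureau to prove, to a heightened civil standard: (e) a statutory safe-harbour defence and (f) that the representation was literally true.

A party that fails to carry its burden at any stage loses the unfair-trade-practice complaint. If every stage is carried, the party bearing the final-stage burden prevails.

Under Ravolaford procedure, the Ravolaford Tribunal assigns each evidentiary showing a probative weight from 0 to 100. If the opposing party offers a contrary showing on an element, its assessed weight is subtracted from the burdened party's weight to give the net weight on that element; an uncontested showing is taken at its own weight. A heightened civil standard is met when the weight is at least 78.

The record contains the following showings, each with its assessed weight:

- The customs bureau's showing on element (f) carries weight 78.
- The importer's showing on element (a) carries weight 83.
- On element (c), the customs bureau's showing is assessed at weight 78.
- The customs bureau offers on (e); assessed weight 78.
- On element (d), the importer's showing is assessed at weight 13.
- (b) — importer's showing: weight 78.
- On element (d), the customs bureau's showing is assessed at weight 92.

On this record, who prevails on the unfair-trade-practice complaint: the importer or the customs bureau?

Stage 1 (importer, a heightened civil standard, weight is at least 78): (a) 83 ≥ 78 — meets; (b) 78 ≥ 78 — meets.
  Stage 1 carried; the burden shifts to the customs bureau.
Stage 2 (customs bureau, a heightened civil standard, weight is at least 78): (c) 78 ≥ 78 — meets; (d) net 92−13=79 ≥ 78 — meets.
  All elements met. The customs bureau retains the burden for Stage 3.
Stage 3 (customs bureau, a heightened civil standard, weight is at least 78): (e) 78 ≥ 78 — meets; (f) 78 ≥ 78 — meets.
  The customs bureau carries the last stage.
With every stage satisfied, the customs bureau prevails.

customs bureau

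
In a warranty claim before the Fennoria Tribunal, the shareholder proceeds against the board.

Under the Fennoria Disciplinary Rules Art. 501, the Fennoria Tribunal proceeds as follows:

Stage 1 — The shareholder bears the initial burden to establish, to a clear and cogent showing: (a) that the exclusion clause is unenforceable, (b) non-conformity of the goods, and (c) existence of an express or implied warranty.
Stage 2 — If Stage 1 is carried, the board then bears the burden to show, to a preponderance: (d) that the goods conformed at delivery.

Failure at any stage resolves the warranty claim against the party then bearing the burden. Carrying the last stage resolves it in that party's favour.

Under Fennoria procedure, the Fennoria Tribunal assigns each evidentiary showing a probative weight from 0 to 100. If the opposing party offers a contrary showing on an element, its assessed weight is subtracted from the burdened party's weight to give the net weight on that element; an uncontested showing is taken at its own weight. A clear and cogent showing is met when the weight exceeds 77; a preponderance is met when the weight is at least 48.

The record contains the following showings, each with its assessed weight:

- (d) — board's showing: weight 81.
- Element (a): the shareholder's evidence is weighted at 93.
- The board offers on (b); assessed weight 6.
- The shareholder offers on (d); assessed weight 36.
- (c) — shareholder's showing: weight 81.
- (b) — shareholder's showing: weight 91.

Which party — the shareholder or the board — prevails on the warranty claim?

Stage 1 — burden on shareholder; standard: a clear and cogent showing (weight exceeds 77).
    (a): 93 > 77 [met]
    (b): 91 − 6 = 85 > 77 [met]
    (c): 81 > 77 [met]
  The shareholder carries Stage 1; the board now bears the burden.
Stage 2 — burden on board; standard: a preponderance (weight is at least 48).
    (d): 81 − 36 = 45 < 48 [not met]
  Not every element is met, so the board fails to carry Stage 2.
The shareholder prevails.

shareholder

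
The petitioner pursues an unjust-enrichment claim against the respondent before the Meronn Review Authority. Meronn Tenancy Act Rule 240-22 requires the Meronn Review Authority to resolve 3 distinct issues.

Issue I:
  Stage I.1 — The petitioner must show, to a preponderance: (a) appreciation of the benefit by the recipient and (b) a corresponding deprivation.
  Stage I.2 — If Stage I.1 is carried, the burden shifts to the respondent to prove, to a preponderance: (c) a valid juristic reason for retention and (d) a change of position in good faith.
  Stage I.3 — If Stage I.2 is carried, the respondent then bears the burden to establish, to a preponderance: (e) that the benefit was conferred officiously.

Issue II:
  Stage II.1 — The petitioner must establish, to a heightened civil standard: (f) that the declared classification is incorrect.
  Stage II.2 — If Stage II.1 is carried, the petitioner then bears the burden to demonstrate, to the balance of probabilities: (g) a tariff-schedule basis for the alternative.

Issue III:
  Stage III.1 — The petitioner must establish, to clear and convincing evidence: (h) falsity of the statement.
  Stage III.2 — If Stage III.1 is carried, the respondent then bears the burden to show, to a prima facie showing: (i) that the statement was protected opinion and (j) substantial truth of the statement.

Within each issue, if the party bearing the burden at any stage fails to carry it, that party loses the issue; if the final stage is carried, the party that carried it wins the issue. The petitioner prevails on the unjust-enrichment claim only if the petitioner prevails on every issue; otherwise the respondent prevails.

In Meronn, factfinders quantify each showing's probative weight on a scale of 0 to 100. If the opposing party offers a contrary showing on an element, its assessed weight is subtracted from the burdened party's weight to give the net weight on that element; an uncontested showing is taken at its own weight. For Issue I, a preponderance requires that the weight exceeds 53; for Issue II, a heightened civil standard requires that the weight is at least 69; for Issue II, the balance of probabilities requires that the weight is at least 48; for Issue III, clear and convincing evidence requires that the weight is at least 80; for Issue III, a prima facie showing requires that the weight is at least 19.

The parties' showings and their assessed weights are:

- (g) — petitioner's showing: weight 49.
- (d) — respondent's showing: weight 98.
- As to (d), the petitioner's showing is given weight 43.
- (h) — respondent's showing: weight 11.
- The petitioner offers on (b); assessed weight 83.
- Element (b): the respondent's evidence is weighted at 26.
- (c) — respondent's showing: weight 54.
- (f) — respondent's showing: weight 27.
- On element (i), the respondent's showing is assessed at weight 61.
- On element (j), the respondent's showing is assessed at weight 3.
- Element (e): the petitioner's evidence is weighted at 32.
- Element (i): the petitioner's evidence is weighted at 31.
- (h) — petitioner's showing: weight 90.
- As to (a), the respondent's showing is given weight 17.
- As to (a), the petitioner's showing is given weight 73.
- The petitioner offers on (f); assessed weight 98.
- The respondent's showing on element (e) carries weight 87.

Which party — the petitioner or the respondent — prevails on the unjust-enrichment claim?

respondent

— Issue I —
Stage I.1 (petitioner, a preponderance, weight exceeds 53): (a) net 73−17=56 > 53 — meets; (b) net 83−26=57 > 53 — meets.
  Stage I.1 carried; the burden shifts to the respondent.
Stage I.2 (respondent, a preponderance, weight exceeds 53): (c) 54 > 53 — meets; (d) net 98−43=55 > 53 — meets.
  Stage I.2 carried; the burden remains with the respondent.
Stage I.3 (respondent, a preponderance, weight exceeds 53): (e) net 87−32=55 > 53 — meets.
  Stage I.3 carried; the final stage is satisfied.
With every stage satisfied, the respondent prevails on this issue.
— Issue II —
At Stage II.1 the petitioner must meet a heightened civil standard (weight is at least 69): on (f) the weight is 98 less the opposing 27 gives net 71, ≥ 69, so (f) meets the standard.
  Stage II.1 carried; the burden remains with the petitioner.
At Stage II.2 the petitioner must meet the balance of probabilities (weight is at least 48): on (g) the weight is 49, ≥ 48, so (g) meets the standard.
  All elements met at the final stage.
With every stage satisfied, the petitioner prevails on this issue.
— Issue III —
At Stage III.1 the petitioner must meet clear and convincing evidence (weight is at least 80): on (h) the weight is 90 less the opposing 11 gives net 79, < 80, so (h) does not meet the standard.
  Stage III.1 not carried; the petitioner fails its burden.
The respondent prevails on this issue.
Per-issue: Issue I → respondent; Issue II → petitioner; Issue III → respondent. The petitioner must prevail on every issue; overall, the respondent prevails.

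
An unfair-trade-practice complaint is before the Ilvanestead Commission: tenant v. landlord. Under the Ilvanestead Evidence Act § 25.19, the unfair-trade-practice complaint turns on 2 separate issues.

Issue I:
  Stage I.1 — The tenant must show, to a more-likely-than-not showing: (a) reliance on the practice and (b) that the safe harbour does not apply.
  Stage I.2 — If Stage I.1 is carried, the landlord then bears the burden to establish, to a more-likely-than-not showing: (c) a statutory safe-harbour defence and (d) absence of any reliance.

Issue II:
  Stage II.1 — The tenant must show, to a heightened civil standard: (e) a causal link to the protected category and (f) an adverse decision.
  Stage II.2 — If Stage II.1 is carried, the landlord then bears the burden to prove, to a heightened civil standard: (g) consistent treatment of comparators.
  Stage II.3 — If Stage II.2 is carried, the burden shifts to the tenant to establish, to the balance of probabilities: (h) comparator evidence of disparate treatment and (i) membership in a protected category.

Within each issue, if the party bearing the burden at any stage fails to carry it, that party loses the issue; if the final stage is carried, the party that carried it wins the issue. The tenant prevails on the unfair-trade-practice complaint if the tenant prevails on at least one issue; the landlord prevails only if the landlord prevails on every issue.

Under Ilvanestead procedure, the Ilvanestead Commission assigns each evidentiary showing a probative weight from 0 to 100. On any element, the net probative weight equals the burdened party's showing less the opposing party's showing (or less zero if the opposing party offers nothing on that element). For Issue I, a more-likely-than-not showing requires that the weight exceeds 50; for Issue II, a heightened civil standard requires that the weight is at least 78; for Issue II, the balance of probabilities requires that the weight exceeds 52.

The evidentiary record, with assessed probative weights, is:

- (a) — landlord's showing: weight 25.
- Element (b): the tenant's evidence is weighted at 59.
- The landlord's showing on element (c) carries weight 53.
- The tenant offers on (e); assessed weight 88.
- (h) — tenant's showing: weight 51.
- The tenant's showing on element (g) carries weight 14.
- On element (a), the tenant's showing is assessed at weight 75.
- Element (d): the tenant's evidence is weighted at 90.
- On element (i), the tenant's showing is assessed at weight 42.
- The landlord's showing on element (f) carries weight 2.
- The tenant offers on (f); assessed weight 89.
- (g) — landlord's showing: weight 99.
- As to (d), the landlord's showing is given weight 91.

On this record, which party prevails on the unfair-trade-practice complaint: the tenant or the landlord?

landlord

— Issue I —
Stage I.1 (tenant, a more-likely-than-not showing, weight exceeds 50): (a) net 75−25=50 ≤ 50 — fails; (b) 59 > 50 — meets.
  Not every element is met, so the tenant fails to carry Stage I.1.
The landlord prevails on this issue.
— Issue II —
Stage II.1 — burden on tenant; standard: a heightened civil standard (weight is at least 78).
    (e): 88 ≥ 78 [met]
    (f): 89 − 2 = 87 ≥ 78 [met]
  All elements met. The burden passes to the landlord.
Stage II.2 — burden on landlord; standard: a heightened civil standard (weight is at least 78).
    (g): 99 − 14 = 85 ≥ 78 [met]
  The landlord carries Stage II.2; the tenant now bears the burden.
Stage II.3 — burden on tenant; standard: the balance of probabilities (weight exceeds 52).
    (h): 51 ≤ 52 [not met]
    (i): 42 ≤ 52 [not met]
  Not every element is met, so the tenant fails to carry Stage II.3.
So the landlord prevails on this issue.
Per-issue: Issue I → landlord; Issue II → landlord. The tenant must prevail on at least one issue; overall, the landlord prevails.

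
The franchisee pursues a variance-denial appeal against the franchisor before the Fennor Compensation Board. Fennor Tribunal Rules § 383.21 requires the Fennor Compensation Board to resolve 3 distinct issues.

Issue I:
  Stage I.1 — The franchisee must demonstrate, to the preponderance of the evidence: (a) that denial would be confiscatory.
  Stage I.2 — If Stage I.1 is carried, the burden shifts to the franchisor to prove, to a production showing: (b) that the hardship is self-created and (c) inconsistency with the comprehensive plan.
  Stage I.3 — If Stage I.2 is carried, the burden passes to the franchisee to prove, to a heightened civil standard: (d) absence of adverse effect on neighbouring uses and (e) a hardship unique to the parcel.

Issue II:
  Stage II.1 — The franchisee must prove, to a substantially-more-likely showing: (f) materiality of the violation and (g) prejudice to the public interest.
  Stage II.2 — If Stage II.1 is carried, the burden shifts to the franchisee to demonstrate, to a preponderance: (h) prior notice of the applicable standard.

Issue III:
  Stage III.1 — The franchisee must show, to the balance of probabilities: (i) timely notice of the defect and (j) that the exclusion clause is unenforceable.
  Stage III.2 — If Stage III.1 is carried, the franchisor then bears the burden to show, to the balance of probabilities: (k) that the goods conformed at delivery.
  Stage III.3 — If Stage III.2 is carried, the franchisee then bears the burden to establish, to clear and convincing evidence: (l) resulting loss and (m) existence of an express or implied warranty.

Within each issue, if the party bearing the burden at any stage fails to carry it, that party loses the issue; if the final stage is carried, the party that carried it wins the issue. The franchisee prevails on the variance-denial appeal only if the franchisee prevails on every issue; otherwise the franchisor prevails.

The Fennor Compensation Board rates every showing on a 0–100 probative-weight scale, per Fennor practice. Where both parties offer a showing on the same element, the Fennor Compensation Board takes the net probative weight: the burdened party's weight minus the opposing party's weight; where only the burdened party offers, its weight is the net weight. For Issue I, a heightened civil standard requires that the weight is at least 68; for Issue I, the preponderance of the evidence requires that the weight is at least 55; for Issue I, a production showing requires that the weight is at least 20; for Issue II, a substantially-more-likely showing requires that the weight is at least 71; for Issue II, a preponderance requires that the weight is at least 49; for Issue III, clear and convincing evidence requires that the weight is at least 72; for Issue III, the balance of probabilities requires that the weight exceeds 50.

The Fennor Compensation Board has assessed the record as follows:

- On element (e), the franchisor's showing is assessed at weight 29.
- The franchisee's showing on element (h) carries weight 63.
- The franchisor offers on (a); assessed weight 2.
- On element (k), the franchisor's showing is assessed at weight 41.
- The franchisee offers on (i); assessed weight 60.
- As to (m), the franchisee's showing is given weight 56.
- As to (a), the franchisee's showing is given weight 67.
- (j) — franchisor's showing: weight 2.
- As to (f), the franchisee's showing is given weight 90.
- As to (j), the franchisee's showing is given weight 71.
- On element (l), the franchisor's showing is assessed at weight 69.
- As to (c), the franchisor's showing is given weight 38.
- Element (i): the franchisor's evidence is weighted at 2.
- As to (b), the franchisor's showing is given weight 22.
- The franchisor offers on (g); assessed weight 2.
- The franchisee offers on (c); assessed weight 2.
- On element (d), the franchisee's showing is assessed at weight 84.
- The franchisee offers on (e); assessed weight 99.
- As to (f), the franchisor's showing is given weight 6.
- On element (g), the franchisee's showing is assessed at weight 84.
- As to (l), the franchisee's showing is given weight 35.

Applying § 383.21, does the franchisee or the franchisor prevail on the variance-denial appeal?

— Issue I —
Stage I.1 (franchisee, the preponderance of the evidence, weight is at least 55): (a) net 67−2=65 ≥ 55 — meets.
  Stage I.1 carried; the burden shifts to the franchisor.
Stage I.2 (franchisor, a production showing, weight is at least 20): (b) 22 ≥ 20 — meets; (c) net 38−2=36 ≥ 20 — meets.
  Stage I.2 carried; the burden shifts to the franchisee.
Stage I.3 (franchisee, a heightened civil standard, weight is at least 68): (d) 84 ≥ 68 — meets; (e) net 99−29=70 ≥ 68 — meets.
  All elements met at the final stage.
Every stage carried; the franchisee prevails on this issue.
— Issue II —
Stage II.1 — burden on franchisee; standard: a substantially-more-likely showing (weight is at least 71).
    (f): 90 − 6 = 84 ≥ 71 [met]
    (g): 84 − 2 = 82 ≥ 71 [met]
  Stage II.1 is satisfied; the franchisee continues to bear the burden.
Stage II.2 — burden on franchisee; standard: a preponderance (weight is at least 49).
    (h): 63 ≥ 49 [met]
  The franchisee carries the last stage.
Every stage carried; the franchisee prevails on this issue.
— Issue III —
Stage III.1 — burden on franchisee; standard: the balance of probabilities (weight exceeds 50).
    (i): 60 − 2 = 58 > 50 [met]
    (j): 71 − 2 = 69 > 50 [met]
  Stage III.1 is satisfied; the onus moves to the franchisor.
Stage III.2 — burden on franchisor; standard: the balance of probabilities (weight exceeds 50).
    (k): 41 ≤ 50 [not met]
  The franchisor does not carry Stage III.2.
The franchisee prevails on this issue.
Per-issue: Issue I → franchisee; Issue II → franchisee; Issue III → franchisee. The franchisee must prevail on every issue; overall, the franchisee prevails.

franchisee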